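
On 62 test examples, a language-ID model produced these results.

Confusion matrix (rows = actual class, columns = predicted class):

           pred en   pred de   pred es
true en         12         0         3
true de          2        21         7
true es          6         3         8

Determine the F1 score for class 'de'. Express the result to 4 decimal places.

0.7778

One-vs-rest for 'de': TP = diagonal; FP = other classes predicted 'de'; FN = 'de' predicted as other.
F1 score = 2·TP/(2·TP+FP+FN).
de: TP=21, FP=0+3=3, FN=2+7=9 → 42/54 = 0.77778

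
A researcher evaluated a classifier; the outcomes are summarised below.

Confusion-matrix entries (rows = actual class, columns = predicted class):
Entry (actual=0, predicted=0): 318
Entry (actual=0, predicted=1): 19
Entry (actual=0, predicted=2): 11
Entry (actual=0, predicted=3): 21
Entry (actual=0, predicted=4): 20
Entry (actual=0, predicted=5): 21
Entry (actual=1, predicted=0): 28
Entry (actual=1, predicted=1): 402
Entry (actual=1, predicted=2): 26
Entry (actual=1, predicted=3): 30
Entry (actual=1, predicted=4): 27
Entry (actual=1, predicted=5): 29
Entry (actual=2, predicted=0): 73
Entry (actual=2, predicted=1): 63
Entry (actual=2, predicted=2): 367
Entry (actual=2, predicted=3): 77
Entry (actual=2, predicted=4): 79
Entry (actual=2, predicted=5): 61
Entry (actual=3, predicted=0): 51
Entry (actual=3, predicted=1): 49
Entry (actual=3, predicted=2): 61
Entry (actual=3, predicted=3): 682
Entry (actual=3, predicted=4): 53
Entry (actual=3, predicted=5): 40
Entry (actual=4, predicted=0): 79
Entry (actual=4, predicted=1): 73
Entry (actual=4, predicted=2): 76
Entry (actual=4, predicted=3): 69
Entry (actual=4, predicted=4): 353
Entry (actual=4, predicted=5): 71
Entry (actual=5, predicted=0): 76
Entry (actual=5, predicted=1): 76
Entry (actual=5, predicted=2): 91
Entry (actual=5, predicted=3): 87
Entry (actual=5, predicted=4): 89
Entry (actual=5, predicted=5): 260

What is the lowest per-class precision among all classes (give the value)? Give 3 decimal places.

Per-class precision (TP/(TP+FP)):
  0: TP=318, FP=28+73+51+79+76=307 → 318/625 = 0.5088
  1: TP=402, FP=19+63+49+73+76=280 → 402/682 = 0.5894
  2: TP=367, FP=11+26+61+76+91=265 → 367/632 = 0.5807
  3: TP=682, FP=21+30+77+69+87=284 → 682/966 = 0.7060
  4: TP=353, FP=20+27+79+53+89=268 → 353/621 = 0.5684
  5: TP=260, FP=21+29+61+40+71=222 → 260/482 = 0.5394
Lowest is class '0' with precision = 0.509.

0.509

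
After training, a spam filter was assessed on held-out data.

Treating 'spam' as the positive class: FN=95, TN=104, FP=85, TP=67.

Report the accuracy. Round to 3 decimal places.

0.487

Accuracy = (TP+TN)/N = (67+104)/351 = 0.487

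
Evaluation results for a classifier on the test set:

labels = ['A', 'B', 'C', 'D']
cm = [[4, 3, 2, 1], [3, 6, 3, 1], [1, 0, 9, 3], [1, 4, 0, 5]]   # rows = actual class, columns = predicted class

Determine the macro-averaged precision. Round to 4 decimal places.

0.5122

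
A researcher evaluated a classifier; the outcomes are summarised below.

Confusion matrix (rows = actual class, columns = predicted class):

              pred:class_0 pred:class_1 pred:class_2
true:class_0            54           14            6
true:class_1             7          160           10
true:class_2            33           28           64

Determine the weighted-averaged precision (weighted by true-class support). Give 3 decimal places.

0.752

Per-class precision (TP/(TP+FP)):
  class_0: TP=54, FP=7+33=40 → 54/94 = 0.5745
  class_1: TP=160, FP=14+28=42 → 160/202 = 0.7921
  class_2: TP=64, FP=6+10=16 → 64/80 = 0.8000
Weighted-precision = Σ (supportᵢ/N)·precisionᵢ with N=376: (74/376)·0.5745 + (177/376)·0.7921 + (125/376)·0.8000 = 0.752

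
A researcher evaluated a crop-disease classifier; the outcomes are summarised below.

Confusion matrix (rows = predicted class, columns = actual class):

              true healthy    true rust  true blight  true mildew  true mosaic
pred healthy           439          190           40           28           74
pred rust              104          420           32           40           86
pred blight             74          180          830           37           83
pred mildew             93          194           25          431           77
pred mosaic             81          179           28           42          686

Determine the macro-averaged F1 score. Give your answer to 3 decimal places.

0.616

Per-class F1 score (2·TP/(2·TP+FP+FN)):
  healthy: TP=439, FP=190+40+28+74=332, FN=104+74+93+81=352 → 878/1562 = 0.5621
  rust: TP=420, FP=104+32+40+86=262, FN=190+180+194+179=743 → 840/1845 = 0.4553
  blight: TP=830, FP=74+180+37+83=374, FN=40+32+25+28=125 → 1660/2159 = 0.7689
  mildew: TP=431, FP=93+194+25+77=389, FN=28+40+37+42=147 → 862/1398 = 0.6166
  mosaic: TP=686, FP=81+179+28+42=330, FN=74+86+83+77=320 → 1372/2022 = 0.6785
Macro-F1 score = mean = (0.5621 + 0.4553 + 0.7689 + 0.6166 + 0.6785) / 5 = 0.616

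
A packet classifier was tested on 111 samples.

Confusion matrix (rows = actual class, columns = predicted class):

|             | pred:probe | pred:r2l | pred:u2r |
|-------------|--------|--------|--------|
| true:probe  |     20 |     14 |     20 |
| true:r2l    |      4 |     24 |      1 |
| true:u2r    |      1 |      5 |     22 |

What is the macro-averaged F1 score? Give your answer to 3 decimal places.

Per-class F1 score (2·TP/(2·TP+FP+FN)):
  probe: TP=20, FP=4+1=5, FN=14+20=34 → 40/79 = 0.5063
  r2l: TP=24, FP=14+5=19, FN=4+1=5 → 48/72 = 0.6667
  u2r: TP=22, FP=20+1=21, FN=1+5=6 → 44/71 = 0.6197
Macro-F1 score = mean = (0.5063 + 0.6667 + 0.6197) / 3 = 0.598

0.598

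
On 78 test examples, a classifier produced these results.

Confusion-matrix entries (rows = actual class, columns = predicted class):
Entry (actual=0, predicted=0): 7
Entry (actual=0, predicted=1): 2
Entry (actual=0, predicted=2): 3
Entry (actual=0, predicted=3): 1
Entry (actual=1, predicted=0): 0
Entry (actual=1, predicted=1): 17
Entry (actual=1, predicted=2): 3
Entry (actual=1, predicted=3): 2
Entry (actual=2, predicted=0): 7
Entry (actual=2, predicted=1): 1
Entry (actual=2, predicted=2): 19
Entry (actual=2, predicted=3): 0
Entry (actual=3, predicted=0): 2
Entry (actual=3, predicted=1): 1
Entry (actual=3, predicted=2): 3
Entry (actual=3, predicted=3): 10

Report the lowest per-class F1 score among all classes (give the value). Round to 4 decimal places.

Per-class F1 score (2·TP/(2·TP+FP+FN)):
  0: TP=7, FP=0+7+2=9, FN=2+3+1=6 → 14/29 = 0.48276
  1: TP=17, FP=2+1+1=4, FN=0+3+2=5 → 34/43 = 0.79070
  2: TP=19, FP=3+3+3=9, FN=7+1+0=8 → 38/55 = 0.69091
  3: TP=10, FP=1+2+0=3, FN=2+1+3=6 → 20/29 = 0.68966
Lowest is class '0' with F1 score = 0.4828.

0.4828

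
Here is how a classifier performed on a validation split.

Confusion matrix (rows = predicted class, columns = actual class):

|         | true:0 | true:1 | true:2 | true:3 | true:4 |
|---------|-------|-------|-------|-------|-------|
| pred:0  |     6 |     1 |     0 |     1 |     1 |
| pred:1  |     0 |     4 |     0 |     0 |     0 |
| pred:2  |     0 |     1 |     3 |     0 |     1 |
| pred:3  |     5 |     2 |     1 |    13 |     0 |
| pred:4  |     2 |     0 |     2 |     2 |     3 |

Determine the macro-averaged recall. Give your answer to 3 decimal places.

0.575

Per-class recall (TP/(TP+FN)):
  0: TP=6, FN=0+0+5+2=7 → 6/13 = 0.4615
  1: TP=4, FN=1+1+2+0=4 → 4/8 = 0.5000
  2: TP=3, FN=0+0+1+2=3 → 3/6 = 0.5000
  3: TP=13, FN=1+0+0+2=3 → 13/16 = 0.8125
  4: TP=3, FN=1+0+1+0=2 → 3/5 = 0.6000
Macro-recall = mean = (0.4615 + 0.5000 + 0.5000 + 0.8125 + 0.6000) / 5 = 0.575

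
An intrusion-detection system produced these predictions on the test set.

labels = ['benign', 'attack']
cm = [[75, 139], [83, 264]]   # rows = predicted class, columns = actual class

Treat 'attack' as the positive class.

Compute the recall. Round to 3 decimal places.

Recall = TP/(TP+FN) = 264/(264+139) = 264/403 = 0.655

0.655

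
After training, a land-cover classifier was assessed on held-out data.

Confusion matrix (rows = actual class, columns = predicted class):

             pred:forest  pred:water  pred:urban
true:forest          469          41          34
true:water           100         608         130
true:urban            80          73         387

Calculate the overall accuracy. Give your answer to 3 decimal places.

Accuracy = trace / total = (469+608+387=1464) / 1922 = 1464/1922 = 0.762

0.762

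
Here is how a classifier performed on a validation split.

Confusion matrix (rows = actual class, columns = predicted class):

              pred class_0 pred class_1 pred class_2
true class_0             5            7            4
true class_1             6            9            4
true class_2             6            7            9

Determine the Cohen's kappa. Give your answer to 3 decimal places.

0.105

Observed agreement pₒ = trace/N = 23/57 = 0.4035
Expected agreement pₑ = Σ (rowᵢ·colᵢ)/N² = (16·17 + 19·23 + 22·17)/57² = 0.3333
κ = (pₒ − pₑ)/(1 − pₑ) = (0.4035 − 0.3333)/(1 − 0.3333) = 0.105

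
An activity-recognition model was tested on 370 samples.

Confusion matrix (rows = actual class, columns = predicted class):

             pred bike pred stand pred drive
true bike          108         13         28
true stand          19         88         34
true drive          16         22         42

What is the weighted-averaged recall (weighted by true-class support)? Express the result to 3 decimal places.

Per-class recall (TP/(TP+FN)):
  bike: TP=108, FN=13+28=41 → 108/149 = 0.7248
  stand: TP=88, FN=19+34=53 → 88/141 = 0.6241
  drive: TP=42, FN=16+22=38 → 42/80 = 0.5250
Weighted-recall = Σ (supportᵢ/N)·recallᵢ with N=370: (149/370)·0.7248 + (141/370)·0.6241 + (80/370)·0.5250 = 0.643

0.643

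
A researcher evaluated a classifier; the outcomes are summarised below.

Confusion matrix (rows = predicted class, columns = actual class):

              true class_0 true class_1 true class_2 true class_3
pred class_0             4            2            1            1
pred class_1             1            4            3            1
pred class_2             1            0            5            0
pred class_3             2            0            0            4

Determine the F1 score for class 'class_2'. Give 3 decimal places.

0.667

One-vs-rest for 'class_2': TP = diagonal; FP = other classes predicted 'class_2'; FN = 'class_2' predicted as other.
F1 score = 2·TP/(2·TP+FP+FN).
class_2: TP=5, FP=1+0+0=1, FN=1+3+0=4 → 10/15 = 0.6667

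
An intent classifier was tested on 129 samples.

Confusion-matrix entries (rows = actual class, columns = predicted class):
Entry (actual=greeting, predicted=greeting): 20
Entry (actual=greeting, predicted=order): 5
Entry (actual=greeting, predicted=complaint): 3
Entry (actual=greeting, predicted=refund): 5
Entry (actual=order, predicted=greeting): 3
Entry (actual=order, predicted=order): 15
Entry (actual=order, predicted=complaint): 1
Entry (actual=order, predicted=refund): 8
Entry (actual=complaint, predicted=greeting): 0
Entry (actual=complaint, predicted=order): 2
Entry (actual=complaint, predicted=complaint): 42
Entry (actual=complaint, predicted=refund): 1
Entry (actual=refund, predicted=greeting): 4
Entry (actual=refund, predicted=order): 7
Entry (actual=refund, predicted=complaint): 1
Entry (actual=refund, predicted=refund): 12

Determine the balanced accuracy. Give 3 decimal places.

Balanced accuracy = mean of per-class recall.
  greeting: recall = 20/33 = 0.6061
  order: recall = 15/27 = 0.5556
  complaint: recall = 42/45 = 0.9333
  refund: recall = 12/24 = 0.5000
Mean = (0.6061 + 0.5556 + 0.9333 + 0.5000) / 4 = 0.649

0.649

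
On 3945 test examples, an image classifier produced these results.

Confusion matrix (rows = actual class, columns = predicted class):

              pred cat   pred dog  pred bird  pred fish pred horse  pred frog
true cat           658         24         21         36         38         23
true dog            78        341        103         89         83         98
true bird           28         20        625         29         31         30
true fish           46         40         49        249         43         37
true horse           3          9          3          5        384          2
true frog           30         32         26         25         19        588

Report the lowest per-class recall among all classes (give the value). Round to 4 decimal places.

0.4306

Per-class recall (TP/(TP+FN)):
  cat: TP=658, FN=24+21+36+38+23=142 → 658/800 = 0.82250
  dog: TP=341, FN=78+103+89+83+98=451 → 341/792 = 0.43056
  bird: TP=625, FN=28+20+29+31+30=138 → 625/763 = 0.81913
  fish: TP=249, FN=46+40+49+43+37=215 → 249/464 = 0.53664
  horse: TP=384, FN=3+9+3+5+2=22 → 384/406 = 0.94581
  frog: TP=588, FN=30+32+26+25+19=132 → 588/720 = 0.81667
Lowest is class 'dog' with recall = 0.4306.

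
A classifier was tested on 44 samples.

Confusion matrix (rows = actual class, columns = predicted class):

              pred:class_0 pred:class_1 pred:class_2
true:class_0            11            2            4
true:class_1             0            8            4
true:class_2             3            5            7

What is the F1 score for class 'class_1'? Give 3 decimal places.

0.593

Take TP from the diagonal, FP from the rest of the 'class_1' prediction marginal, FN from the rest of the 'class_1' actual marginal.
F1 score = 2·TP/(2·TP+FP+FN).
class_1: TP=8, FP=2+5=7, FN=0+4=4 → 16/27 = 0.5926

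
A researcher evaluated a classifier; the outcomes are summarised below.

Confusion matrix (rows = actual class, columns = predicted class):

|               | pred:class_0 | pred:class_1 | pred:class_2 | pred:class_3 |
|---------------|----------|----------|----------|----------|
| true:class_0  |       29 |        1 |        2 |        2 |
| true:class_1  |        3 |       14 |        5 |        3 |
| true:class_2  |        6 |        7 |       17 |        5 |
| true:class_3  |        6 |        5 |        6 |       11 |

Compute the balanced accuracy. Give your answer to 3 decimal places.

0.573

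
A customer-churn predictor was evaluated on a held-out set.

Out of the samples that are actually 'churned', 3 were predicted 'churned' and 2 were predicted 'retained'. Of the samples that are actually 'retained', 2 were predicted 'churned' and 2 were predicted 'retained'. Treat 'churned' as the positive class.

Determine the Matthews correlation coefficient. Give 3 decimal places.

MCC = (TP·TN − FP·FN) / √((TP+FP)(TP+FN)(TN+FP)(TN+FN))
Numerator = 3·2 − 2·2 = 2
Denominator = √(5·5·4·4) = √400 = 20.0000
MCC = 2 / 20.0000 = 0.100

0.100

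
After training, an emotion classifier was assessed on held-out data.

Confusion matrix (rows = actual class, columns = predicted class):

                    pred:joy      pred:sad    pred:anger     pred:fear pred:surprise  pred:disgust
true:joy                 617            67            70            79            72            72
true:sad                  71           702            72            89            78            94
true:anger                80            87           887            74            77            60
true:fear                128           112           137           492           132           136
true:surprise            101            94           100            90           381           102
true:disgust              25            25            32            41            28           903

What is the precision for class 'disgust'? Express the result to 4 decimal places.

0.6606

Treat 'disgust' as positive and all other classes as negative.
precision = TP/(TP+FP).
disgust: TP=903, FP=72+94+60+136+102=464 → 903/1367 = 0.66057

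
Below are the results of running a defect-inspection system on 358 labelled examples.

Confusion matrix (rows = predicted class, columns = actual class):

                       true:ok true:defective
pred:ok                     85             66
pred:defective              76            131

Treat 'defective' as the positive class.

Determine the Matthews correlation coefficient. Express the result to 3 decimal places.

MCC = (TP·TN − FP·FN) / √((TP+FP)(TP+FN)(TN+FP)(TN+FN))
Numerator = 131·85 − 76·66 = 6119
Denominator = √(207·197·161·151) = √991378269 = 31486.1600
MCC = 6119 / 31486.1600 = 0.194

0.194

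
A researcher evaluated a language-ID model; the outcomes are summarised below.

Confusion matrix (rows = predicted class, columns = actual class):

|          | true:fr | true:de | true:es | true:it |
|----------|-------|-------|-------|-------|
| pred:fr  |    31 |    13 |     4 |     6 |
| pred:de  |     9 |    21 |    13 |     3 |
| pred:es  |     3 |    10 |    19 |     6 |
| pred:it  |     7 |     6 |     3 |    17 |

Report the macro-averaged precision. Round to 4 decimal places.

Per-class precision (TP/(TP+FP)):
  fr: TP=31, FP=13+4+6=23 → 31/54 = 0.57407
  de: TP=21, FP=9+13+3=25 → 21/46 = 0.45652
  es: TP=19, FP=3+10+6=19 → 19/38 = 0.50000
  it: TP=17, FP=7+6+3=16 → 17/33 = 0.51515
Macro-precision = mean = (0.57407 + 0.45652 + 0.50000 + 0.51515) / 4 = 0.5114

0.5114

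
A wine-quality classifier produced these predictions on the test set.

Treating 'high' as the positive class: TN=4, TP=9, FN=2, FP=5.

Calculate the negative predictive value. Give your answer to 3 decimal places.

NPV = TN/(TN+FN) = 4/(4+2) = 0.667

0.667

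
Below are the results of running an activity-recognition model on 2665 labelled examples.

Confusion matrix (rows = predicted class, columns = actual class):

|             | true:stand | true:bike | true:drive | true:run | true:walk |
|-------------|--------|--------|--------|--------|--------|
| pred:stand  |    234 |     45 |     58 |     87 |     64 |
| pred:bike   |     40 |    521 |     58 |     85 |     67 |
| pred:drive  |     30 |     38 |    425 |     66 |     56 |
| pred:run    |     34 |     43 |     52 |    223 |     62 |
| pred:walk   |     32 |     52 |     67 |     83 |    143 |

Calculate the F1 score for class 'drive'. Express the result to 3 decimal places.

0.667

Take TP from the diagonal, FP from the rest of the 'drive' prediction marginal, FN from the rest of the 'drive' actual marginal.
F1 score = 2·TP/(2·TP+FP+FN).
drive: TP=425, FP=30+38+66+56=190, FN=58+58+52+67=235 → 850/1275 = 0.6667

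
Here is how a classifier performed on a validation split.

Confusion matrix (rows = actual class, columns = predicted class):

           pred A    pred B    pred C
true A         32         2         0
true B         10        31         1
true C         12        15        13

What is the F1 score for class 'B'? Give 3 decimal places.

0.689

F1 score = 2·TP/(2·TP+FP+FN).
B: TP=31, FP=2+15=17, FN=10+1=11 → 62/90 = 0.6889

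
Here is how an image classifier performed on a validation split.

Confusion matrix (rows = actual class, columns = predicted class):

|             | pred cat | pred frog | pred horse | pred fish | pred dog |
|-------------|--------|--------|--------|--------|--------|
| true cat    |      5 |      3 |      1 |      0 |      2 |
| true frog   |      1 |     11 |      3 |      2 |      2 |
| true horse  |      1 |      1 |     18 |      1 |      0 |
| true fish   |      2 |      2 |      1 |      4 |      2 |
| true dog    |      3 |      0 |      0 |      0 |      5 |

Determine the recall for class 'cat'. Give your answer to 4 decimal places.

Take TP from the diagonal, FP from the rest of the 'cat' prediction marginal, FN from the rest of the 'cat' actual marginal.
recall = TP/(TP+FN).
cat: TP=5, FN=3+1+0+2=6 → 5/11 = 0.45455

0.4545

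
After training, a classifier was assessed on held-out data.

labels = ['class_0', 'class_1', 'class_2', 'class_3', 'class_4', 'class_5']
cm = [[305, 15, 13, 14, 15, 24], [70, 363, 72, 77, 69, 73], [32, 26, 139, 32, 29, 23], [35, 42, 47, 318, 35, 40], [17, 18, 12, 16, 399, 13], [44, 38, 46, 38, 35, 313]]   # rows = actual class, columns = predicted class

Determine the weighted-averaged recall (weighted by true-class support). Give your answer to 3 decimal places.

0.634

Per-class recall (TP/(TP+FN)):
  class_0: TP=305, FN=15+13+14+15+24=81 → 305/386 = 0.7902
  class_1: TP=363, FN=70+72+77+69+73=361 → 363/724 = 0.5014
  class_2: TP=139, FN=32+26+32+29+23=142 → 139/281 = 0.4947
  class_3: TP=318, FN=35+42+47+35+40=199 → 318/517 = 0.6151
  class_4: TP=399, FN=17+18+12+16+13=76 → 399/475 = 0.8400
  class_5: TP=313, FN=44+38+46+38+35=201 → 313/514 = 0.6089
Weighted-recall = Σ (supportᵢ/N)·recallᵢ with N=2897: (386/2897)·0.7902 + (724/2897)·0.5014 + (281/2897)·0.4947 + (517/2897)·0.6151 + (475/2897)·0.8400 + (514/2897)·0.6089 = 0.634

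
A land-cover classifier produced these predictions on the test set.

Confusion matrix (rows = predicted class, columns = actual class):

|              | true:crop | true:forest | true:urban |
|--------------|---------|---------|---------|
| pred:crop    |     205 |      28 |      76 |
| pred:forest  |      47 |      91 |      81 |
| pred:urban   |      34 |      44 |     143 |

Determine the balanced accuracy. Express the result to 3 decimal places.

0.584

Balanced accuracy = mean of per-class recall.
  crop: recall = 205/286 = 0.7168
  forest: recall = 91/163 = 0.5583
  urban: recall = 143/300 = 0.4767
Mean = (0.7168 + 0.5583 + 0.4767) / 3 = 0.584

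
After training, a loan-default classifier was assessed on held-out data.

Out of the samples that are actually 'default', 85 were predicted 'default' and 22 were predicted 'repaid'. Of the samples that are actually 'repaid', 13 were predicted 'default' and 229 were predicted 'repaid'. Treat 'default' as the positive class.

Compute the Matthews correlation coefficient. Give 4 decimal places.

MCC = (TP·TN − FP·FN) / √((TP+FP)(TP+FN)(TN+FP)(TN+FN))
Numerator = 85·229 − 13·22 = 19179
Denominator = √(98·107·242·251) = √636940612 = 25237.6824
MCC = 19179 / 25237.6824 = 0.7599

0.7599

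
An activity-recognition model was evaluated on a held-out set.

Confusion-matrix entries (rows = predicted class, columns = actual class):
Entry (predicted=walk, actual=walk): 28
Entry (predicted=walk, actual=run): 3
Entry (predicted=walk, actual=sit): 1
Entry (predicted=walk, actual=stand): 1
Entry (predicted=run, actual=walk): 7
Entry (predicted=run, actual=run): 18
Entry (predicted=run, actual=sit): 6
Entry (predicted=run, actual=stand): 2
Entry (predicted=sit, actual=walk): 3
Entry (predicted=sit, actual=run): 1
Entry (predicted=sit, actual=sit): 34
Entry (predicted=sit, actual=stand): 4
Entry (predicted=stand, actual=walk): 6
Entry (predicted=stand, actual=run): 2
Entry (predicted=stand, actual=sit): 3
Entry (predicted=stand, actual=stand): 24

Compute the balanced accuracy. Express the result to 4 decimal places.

Balanced accuracy = mean of per-class recall.
  walk: recall = 28/44 = 0.63636
  run: recall = 18/24 = 0.75000
  sit: recall = 34/44 = 0.77273
  stand: recall = 24/31 = 0.77419
Mean = (0.63636 + 0.75000 + 0.77273 + 0.77419) / 4 = 0.7333

0.7333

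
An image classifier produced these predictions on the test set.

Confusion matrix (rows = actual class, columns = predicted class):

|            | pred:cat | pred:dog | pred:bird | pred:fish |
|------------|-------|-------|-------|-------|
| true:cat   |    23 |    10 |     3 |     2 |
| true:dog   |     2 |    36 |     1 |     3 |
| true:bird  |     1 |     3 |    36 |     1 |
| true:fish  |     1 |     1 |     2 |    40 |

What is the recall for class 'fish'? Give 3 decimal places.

0.909

One-vs-rest for 'fish': TP = diagonal; FP = other classes predicted 'fish'; FN = 'fish' predicted as other.
recall = TP/(TP+FN).
fish: TP=40, FN=1+1+2=4 → 40/44 = 0.9091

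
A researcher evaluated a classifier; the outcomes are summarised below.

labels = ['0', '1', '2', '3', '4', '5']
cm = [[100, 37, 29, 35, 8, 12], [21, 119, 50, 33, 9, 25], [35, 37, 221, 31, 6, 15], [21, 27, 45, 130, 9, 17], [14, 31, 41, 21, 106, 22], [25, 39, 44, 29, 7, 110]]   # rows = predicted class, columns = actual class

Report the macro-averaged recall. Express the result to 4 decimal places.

0.5219

Per-class recall (TP/(TP+FN)):
  0: TP=100, FN=21+35+21+14+25=116 → 100/216 = 0.46296
  1: TP=119, FN=37+37+27+31+39=171 → 119/290 = 0.41034
  2: TP=221, FN=29+50+45+41+44=209 → 221/430 = 0.51395
  3: TP=130, FN=35+33+31+21+29=149 → 130/279 = 0.46595
  4: TP=106, FN=8+9+6+9+7=39 → 106/145 = 0.73103
  5: TP=110, FN=12+25+15+17+22=91 → 110/201 = 0.54726
Macro-recall = mean = (0.46296 + 0.41034 + 0.51395 + 0.46595 + 0.73103 + 0.54726) / 6 = 0.5219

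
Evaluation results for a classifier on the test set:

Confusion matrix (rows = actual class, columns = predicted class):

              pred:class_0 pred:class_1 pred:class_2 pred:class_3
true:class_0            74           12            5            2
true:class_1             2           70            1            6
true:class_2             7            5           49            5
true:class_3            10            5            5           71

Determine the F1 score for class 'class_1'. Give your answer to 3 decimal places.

Treat 'class_1' as positive and all other classes as negative.
F1 score = 2·TP/(2·TP+FP+FN).
class_1: TP=70, FP=12+5+5=22, FN=2+1+6=9 → 140/171 = 0.8187

0.819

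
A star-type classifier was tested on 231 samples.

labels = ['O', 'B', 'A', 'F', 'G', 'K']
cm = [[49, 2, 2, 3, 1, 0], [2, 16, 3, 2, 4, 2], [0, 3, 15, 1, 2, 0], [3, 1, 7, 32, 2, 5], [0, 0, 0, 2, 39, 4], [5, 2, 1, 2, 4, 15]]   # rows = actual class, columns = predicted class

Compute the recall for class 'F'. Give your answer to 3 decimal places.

0.640

Treat 'F' as positive and all other classes as negative.
recall = TP/(TP+FN).
F: TP=32, FN=3+1+7+2+5=18 → 32/50 = 0.6400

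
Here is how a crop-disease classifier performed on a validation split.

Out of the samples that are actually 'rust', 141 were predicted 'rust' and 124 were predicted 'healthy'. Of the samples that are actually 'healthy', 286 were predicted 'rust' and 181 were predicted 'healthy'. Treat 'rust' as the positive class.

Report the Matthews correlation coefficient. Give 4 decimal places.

-0.0783

MCC = (TP·TN − FP·FN) / √((TP+FP)(TP+FN)(TN+FP)(TN+FN))
Numerator = 141·181 − 286·124 = -9943
Denominator = √(427·265·467·305) = √16117232425 = 126953.6625
MCC = -9943 / 126953.6625 = -0.0783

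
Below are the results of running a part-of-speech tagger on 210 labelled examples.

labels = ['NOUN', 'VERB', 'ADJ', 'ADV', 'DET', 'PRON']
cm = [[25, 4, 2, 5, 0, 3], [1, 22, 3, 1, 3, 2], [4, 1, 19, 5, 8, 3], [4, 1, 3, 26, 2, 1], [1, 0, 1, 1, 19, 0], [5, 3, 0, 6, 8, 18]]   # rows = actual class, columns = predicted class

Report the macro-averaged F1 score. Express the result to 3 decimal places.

0.614

Per-class F1 score (2·TP/(2·TP+FP+FN)):
  NOUN: TP=25, FP=1+4+4+1+5=15, FN=4+2+5+0+3=14 → 50/79 = 0.6329
  VERB: TP=22, FP=4+1+1+0+3=9, FN=1+3+1+3+2=10 → 44/63 = 0.6984
  ADJ: TP=19, FP=2+3+3+1+0=9, FN=4+1+5+8+3=21 → 38/68 = 0.5588
  ADV: TP=26, FP=5+1+5+1+6=18, FN=4+1+3+2+1=11 → 52/81 = 0.6420
  DET: TP=19, FP=0+3+8+2+8=21, FN=1+0+1+1+0=3 → 38/62 = 0.6129
  PRON: TP=18, FP=3+2+3+1+0=9, FN=5+3+0+6+8=22 → 36/67 = 0.5373
Macro-F1 score = mean = (0.6329 + 0.6984 + 0.5588 + 0.6420 + 0.6129 + 0.5373) / 6 = 0.614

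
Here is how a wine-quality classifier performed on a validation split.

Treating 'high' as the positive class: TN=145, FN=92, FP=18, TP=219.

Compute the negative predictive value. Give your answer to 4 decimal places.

0.6118

NPV = TN/(TN+FN) = 145/(145+92) = 0.6118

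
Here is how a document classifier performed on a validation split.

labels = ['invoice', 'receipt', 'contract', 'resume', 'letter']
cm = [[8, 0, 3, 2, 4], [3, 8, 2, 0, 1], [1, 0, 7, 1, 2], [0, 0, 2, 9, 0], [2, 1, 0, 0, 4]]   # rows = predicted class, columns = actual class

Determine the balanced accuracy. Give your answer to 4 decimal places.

0.6148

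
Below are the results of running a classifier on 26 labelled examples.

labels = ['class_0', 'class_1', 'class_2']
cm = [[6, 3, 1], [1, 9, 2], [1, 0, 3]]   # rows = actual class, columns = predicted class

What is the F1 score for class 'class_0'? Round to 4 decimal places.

Treat 'class_0' as positive and all other classes as negative.
F1 score = 2·TP/(2·TP+FP+FN).
class_0: TP=6, FP=1+1=2, FN=3+1=4 → 12/18 = 0.66667

0.6667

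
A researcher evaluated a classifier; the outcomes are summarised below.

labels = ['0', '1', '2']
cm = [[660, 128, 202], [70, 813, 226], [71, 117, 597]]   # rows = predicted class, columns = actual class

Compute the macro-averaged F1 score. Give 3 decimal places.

Per-class F1 score (2·TP/(2·TP+FP+FN)):
  0: TP=660, FP=128+202=330, FN=70+71=141 → 1320/1791 = 0.7370
  1: TP=813, FP=70+226=296, FN=128+117=245 → 1626/2167 = 0.7503
  2: TP=597, FP=71+117=188, FN=202+226=428 → 1194/1810 = 0.6597
Macro-F1 score = mean = (0.7370 + 0.7503 + 0.6597) / 3 = 0.716

0.716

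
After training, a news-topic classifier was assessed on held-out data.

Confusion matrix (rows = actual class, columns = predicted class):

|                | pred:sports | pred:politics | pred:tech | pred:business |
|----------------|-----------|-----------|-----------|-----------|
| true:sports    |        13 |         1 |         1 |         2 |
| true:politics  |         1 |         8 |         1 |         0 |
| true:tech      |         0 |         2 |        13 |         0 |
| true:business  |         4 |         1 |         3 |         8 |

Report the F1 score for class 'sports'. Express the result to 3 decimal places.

0.743

One-vs-rest for 'sports': TP = diagonal; FP = other classes predicted 'sports'; FN = 'sports' predicted as other.
F1 score = 2·TP/(2·TP+FP+FN).
sports: TP=13, FP=1+0+4=5, FN=1+1+2=4 → 26/35 = 0.7429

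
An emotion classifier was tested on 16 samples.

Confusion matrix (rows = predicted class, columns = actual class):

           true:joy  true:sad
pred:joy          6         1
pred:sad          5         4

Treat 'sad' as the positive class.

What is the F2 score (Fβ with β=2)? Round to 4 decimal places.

0.6897

Fβ = (1+β²)·TP / ((1+β²)·TP + β²·FN + FP), with β²=4
= 5·4 / (5·4 + 4·1 + 5) = 0.6897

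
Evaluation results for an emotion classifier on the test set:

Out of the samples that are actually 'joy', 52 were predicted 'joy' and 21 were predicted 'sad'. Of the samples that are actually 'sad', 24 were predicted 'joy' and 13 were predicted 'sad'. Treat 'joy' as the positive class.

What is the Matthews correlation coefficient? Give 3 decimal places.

0.065

MCC = (TP·TN − FP·FN) / √((TP+FP)(TP+FN)(TN+FP)(TN+FN))
Numerator = 52·13 − 24·21 = 172
Denominator = √(76·73·37·34) = √6979384 = 2641.8524
MCC = 172 / 2641.8524 = 0.065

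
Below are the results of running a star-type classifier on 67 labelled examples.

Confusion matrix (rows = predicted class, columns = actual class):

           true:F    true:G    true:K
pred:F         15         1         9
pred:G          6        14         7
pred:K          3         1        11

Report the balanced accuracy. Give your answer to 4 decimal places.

0.6358

Balanced accuracy = mean of per-class recall.
  F: recall = 15/24 = 0.62500
  G: recall = 14/16 = 0.87500
  K: recall = 11/27 = 0.40741
Mean = (0.62500 + 0.87500 + 0.40741) / 3 = 0.6358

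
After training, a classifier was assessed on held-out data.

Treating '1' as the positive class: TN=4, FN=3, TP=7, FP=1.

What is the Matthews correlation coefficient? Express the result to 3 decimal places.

0.472

MCC = (TP·TN − FP·FN) / √((TP+FP)(TP+FN)(TN+FP)(TN+FN))
Numerator = 7·4 − 1·3 = 25
Denominator = √(8·10·5·7) = √2800 = 52.9150
MCC = 25 / 52.9150 = 0.472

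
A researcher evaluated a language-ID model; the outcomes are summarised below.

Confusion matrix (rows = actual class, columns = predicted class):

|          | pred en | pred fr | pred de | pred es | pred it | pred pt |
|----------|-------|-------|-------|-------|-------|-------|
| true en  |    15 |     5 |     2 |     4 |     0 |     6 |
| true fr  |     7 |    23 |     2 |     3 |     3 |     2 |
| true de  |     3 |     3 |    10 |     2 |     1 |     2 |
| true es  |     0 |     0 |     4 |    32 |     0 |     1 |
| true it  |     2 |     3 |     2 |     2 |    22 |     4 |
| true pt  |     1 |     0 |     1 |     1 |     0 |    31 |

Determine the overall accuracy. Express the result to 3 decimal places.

0.668

Accuracy = trace / total = (15+23+10+32+22+31=133) / 199 = 133/199 = 0.668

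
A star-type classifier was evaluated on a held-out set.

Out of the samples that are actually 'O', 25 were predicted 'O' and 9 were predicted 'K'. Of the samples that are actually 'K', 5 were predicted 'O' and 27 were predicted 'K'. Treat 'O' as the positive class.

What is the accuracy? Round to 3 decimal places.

0.788

Accuracy = (TP+TN)/N = (25+27)/66 = 0.788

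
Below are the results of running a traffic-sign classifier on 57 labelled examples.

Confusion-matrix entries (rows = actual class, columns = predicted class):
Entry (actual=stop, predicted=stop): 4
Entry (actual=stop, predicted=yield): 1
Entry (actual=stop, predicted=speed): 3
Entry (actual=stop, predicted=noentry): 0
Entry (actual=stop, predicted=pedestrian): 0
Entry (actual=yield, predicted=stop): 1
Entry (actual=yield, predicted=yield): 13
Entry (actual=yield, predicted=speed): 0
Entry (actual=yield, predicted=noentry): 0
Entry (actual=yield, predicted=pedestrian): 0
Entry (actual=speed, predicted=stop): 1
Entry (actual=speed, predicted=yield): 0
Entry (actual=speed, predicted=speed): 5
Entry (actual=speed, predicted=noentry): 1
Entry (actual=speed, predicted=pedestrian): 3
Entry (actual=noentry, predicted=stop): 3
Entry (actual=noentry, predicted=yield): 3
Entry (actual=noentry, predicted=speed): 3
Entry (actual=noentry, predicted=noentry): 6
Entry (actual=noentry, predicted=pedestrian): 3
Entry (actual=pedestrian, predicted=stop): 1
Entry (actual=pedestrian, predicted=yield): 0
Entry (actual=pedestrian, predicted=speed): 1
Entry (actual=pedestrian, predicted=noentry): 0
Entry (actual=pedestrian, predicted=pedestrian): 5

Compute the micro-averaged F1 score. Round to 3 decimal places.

Micro-averaging pools counts across classes: ΣTP=33, ΣFP=24, ΣFN=24.
Micro-F1 score = 2·TP/(2·TP+FP+FN) on pooled counts = 0.579 (equals overall accuracy in single-label multiclass).

0.579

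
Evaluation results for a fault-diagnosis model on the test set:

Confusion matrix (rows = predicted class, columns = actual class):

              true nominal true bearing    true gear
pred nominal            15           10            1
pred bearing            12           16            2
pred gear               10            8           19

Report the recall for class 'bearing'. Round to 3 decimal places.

0.471

recall = TP/(TP+FN).
bearing: TP=16, FN=10+8=18 → 16/34 = 0.4706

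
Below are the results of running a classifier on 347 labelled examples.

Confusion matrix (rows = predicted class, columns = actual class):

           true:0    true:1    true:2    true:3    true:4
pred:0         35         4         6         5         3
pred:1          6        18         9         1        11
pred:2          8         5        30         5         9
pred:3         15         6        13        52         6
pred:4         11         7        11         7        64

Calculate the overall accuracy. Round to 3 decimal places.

0.573

Accuracy = trace / total = (35+18+30+52+64=199) / 347 = 199/347 = 0.573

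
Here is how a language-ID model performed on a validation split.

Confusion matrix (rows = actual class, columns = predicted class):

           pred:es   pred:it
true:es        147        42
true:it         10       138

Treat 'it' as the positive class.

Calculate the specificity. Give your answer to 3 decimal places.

0.778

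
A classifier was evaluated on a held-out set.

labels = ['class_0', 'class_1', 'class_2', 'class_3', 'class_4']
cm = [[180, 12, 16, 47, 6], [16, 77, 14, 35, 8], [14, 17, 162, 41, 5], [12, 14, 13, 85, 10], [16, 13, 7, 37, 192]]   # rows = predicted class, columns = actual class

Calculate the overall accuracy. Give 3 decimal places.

Accuracy = trace / total = (180+77+162+85+192=696) / 1049 = 696/1049 = 0.663

0.663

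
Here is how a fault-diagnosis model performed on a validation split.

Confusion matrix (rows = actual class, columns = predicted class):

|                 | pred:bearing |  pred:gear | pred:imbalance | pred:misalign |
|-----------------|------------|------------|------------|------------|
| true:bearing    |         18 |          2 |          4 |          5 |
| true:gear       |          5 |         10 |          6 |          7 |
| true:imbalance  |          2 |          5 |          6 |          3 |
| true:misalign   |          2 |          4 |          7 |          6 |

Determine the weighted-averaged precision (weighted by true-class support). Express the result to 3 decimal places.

Per-class precision (TP/(TP+FP)):
  bearing: TP=18, FP=5+2+2=9 → 18/27 = 0.6667
  gear: TP=10, FP=2+5+4=11 → 10/21 = 0.4762
  imbalance: TP=6, FP=4+6+7=17 → 6/23 = 0.2609
  misalign: TP=6, FP=5+7+3=15 → 6/21 = 0.2857
Weighted-precision = Σ (supportᵢ/N)·precisionᵢ with N=92: (29/92)·0.6667 + (28/92)·0.4762 + (16/92)·0.2609 + (19/92)·0.2857 = 0.459

0.459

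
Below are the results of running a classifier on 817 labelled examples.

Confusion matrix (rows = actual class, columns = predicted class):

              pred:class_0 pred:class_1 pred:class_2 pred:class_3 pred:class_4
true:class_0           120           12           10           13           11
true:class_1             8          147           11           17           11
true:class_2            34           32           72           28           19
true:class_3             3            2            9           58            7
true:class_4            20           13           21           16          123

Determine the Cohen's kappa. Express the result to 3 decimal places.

Observed agreement pₒ = trace/N = 520/817 = 0.6365
Expected agreement pₑ = Σ (rowᵢ·colᵢ)/N² = (166·185 + 194·206 + 185·123 + 79·132 + 193·171)/817² = 0.2050
κ = (pₒ − pₑ)/(1 − pₑ) = (0.6365 − 0.2050)/(1 − 0.2050) = 0.543

0.543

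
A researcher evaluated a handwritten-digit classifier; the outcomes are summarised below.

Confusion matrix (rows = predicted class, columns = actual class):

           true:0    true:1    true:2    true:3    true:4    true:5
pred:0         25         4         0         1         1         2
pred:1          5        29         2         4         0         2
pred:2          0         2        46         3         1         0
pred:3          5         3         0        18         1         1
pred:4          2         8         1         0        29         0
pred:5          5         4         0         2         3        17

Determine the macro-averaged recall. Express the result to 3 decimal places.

0.726

Per-class recall (TP/(TP+FN)):
  0: TP=25, FN=5+0+5+2+5=17 → 25/42 = 0.5952
  1: TP=29, FN=4+2+3+8+4=21 → 29/50 = 0.5800
  2: TP=46, FN=0+2+0+1+0=3 → 46/49 = 0.9388
  3: TP=18, FN=1+4+3+0+2=10 → 18/28 = 0.6429
  4: TP=29, FN=1+0+1+1+3=6 → 29/35 = 0.8286
  5: TP=17, FN=2+2+0+1+0=5 → 17/22 = 0.7727
Macro-recall = mean = (0.5952 + 0.5800 + 0.9388 + 0.6429 + 0.8286 + 0.7727) / 6 = 0.726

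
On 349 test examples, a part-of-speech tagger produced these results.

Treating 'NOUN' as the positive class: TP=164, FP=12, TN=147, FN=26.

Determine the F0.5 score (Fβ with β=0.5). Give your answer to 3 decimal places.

Fβ = (1+β²)·TP / ((1+β²)·TP + β²·FN + FP), with β²=1/4
= 1.25·164 / (1.25·164 + 0.25·26 + 12) = 0.917

0.917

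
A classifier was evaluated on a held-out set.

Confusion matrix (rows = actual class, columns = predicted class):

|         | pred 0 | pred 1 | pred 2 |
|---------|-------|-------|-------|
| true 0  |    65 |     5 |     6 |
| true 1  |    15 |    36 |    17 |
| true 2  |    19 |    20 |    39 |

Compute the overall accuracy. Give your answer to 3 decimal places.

Accuracy = trace / total = (65+36+39=140) / 222 = 140/222 = 0.631

0.631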